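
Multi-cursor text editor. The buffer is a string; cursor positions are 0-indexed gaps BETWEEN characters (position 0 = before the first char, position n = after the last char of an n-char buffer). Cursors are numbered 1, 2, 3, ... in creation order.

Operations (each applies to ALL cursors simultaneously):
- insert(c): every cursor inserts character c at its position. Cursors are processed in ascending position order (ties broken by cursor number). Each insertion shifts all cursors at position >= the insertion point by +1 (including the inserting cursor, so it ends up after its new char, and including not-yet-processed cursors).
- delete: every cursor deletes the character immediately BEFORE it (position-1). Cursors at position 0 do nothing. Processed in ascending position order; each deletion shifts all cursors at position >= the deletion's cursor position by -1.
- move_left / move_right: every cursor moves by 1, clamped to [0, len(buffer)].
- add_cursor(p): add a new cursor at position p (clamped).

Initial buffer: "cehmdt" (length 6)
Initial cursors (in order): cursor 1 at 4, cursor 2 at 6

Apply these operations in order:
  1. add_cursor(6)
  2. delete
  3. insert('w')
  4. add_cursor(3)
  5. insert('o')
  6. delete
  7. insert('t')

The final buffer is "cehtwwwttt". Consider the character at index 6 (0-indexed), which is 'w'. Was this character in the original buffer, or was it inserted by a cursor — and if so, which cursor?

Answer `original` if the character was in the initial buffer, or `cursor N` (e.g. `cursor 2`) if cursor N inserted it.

After op 1 (add_cursor(6)): buffer="cehmdt" (len 6), cursors c1@4 c2@6 c3@6, authorship ......
After op 2 (delete): buffer="ceh" (len 3), cursors c1@3 c2@3 c3@3, authorship ...
After op 3 (insert('w')): buffer="cehwww" (len 6), cursors c1@6 c2@6 c3@6, authorship ...123
After op 4 (add_cursor(3)): buffer="cehwww" (len 6), cursors c4@3 c1@6 c2@6 c3@6, authorship ...123
After op 5 (insert('o')): buffer="cehowwwooo" (len 10), cursors c4@4 c1@10 c2@10 c3@10, authorship ...4123123
After op 6 (delete): buffer="cehwww" (len 6), cursors c4@3 c1@6 c2@6 c3@6, authorship ...123
After op 7 (insert('t')): buffer="cehtwwwttt" (len 10), cursors c4@4 c1@10 c2@10 c3@10, authorship ...4123123
Authorship (.=original, N=cursor N): . . . 4 1 2 3 1 2 3
Index 6: author = 3

Answer: cursor 3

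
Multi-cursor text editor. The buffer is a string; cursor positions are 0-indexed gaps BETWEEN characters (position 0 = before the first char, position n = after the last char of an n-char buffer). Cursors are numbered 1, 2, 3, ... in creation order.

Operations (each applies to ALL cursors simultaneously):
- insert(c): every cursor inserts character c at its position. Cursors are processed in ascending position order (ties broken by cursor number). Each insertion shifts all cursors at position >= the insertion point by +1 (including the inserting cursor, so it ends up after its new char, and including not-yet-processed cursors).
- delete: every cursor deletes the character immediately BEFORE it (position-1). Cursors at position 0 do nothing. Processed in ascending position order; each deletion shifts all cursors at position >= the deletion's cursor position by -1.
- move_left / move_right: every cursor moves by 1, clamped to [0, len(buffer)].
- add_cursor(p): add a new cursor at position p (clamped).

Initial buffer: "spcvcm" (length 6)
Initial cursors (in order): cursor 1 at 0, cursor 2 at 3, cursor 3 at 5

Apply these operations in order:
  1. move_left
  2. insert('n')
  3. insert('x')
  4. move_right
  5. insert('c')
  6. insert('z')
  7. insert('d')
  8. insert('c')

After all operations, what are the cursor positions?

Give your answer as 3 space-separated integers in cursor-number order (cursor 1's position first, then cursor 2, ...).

After op 1 (move_left): buffer="spcvcm" (len 6), cursors c1@0 c2@2 c3@4, authorship ......
After op 2 (insert('n')): buffer="nspncvncm" (len 9), cursors c1@1 c2@4 c3@7, authorship 1..2..3..
After op 3 (insert('x')): buffer="nxspnxcvnxcm" (len 12), cursors c1@2 c2@6 c3@10, authorship 11..22..33..
After op 4 (move_right): buffer="nxspnxcvnxcm" (len 12), cursors c1@3 c2@7 c3@11, authorship 11..22..33..
After op 5 (insert('c')): buffer="nxscpnxccvnxccm" (len 15), cursors c1@4 c2@9 c3@14, authorship 11.1.22.2.33.3.
After op 6 (insert('z')): buffer="nxsczpnxcczvnxcczm" (len 18), cursors c1@5 c2@11 c3@17, authorship 11.11.22.22.33.33.
After op 7 (insert('d')): buffer="nxsczdpnxcczdvnxcczdm" (len 21), cursors c1@6 c2@13 c3@20, authorship 11.111.22.222.33.333.
After op 8 (insert('c')): buffer="nxsczdcpnxcczdcvnxcczdcm" (len 24), cursors c1@7 c2@15 c3@23, authorship 11.1111.22.2222.33.3333.

Answer: 7 15 23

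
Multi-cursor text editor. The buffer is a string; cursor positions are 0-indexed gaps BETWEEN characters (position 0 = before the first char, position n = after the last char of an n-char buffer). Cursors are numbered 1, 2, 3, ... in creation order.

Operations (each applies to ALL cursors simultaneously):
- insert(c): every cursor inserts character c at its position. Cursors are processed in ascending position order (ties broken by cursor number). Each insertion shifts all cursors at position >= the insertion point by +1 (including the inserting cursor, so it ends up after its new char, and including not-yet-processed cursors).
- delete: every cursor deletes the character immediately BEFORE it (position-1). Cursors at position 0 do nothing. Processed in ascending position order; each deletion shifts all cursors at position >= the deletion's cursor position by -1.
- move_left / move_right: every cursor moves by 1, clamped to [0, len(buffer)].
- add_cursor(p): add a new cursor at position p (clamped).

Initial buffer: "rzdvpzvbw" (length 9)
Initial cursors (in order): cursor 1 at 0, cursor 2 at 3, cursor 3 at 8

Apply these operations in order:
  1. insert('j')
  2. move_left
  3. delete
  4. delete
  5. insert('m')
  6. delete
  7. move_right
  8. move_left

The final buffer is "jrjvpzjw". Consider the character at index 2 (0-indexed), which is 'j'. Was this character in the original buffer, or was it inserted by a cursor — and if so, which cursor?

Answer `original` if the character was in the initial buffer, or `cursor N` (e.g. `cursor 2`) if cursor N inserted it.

Answer: cursor 2

Derivation:
After op 1 (insert('j')): buffer="jrzdjvpzvbjw" (len 12), cursors c1@1 c2@5 c3@11, authorship 1...2.....3.
After op 2 (move_left): buffer="jrzdjvpzvbjw" (len 12), cursors c1@0 c2@4 c3@10, authorship 1...2.....3.
After op 3 (delete): buffer="jrzjvpzvjw" (len 10), cursors c1@0 c2@3 c3@8, authorship 1..2....3.
After op 4 (delete): buffer="jrjvpzjw" (len 8), cursors c1@0 c2@2 c3@6, authorship 1.2...3.
After op 5 (insert('m')): buffer="mjrmjvpzmjw" (len 11), cursors c1@1 c2@4 c3@9, authorship 11.22...33.
After op 6 (delete): buffer="jrjvpzjw" (len 8), cursors c1@0 c2@2 c3@6, authorship 1.2...3.
After op 7 (move_right): buffer="jrjvpzjw" (len 8), cursors c1@1 c2@3 c3@7, authorship 1.2...3.
After op 8 (move_left): buffer="jrjvpzjw" (len 8), cursors c1@0 c2@2 c3@6, authorship 1.2...3.
Authorship (.=original, N=cursor N): 1 . 2 . . . 3 .
Index 2: author = 2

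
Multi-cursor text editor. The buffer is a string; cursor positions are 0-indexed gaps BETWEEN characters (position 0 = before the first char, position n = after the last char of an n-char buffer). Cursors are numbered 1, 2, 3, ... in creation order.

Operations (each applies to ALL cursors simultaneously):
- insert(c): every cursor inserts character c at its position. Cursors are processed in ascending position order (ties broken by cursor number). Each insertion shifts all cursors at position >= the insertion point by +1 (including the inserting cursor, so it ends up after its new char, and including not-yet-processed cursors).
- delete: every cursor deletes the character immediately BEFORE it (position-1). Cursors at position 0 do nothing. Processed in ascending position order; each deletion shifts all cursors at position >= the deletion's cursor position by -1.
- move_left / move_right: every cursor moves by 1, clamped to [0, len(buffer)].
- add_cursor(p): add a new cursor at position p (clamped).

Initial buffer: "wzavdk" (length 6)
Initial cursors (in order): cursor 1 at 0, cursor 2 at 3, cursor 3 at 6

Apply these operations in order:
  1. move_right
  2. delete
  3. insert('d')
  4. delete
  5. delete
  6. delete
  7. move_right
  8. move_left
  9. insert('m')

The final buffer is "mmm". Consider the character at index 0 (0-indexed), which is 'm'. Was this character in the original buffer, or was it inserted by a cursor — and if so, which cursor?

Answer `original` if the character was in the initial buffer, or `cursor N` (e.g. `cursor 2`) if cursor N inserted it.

After op 1 (move_right): buffer="wzavdk" (len 6), cursors c1@1 c2@4 c3@6, authorship ......
After op 2 (delete): buffer="zad" (len 3), cursors c1@0 c2@2 c3@3, authorship ...
After op 3 (insert('d')): buffer="dzaddd" (len 6), cursors c1@1 c2@4 c3@6, authorship 1..2.3
After op 4 (delete): buffer="zad" (len 3), cursors c1@0 c2@2 c3@3, authorship ...
After op 5 (delete): buffer="z" (len 1), cursors c1@0 c2@1 c3@1, authorship .
After op 6 (delete): buffer="" (len 0), cursors c1@0 c2@0 c3@0, authorship 
After op 7 (move_right): buffer="" (len 0), cursors c1@0 c2@0 c3@0, authorship 
After op 8 (move_left): buffer="" (len 0), cursors c1@0 c2@0 c3@0, authorship 
After op 9 (insert('m')): buffer="mmm" (len 3), cursors c1@3 c2@3 c3@3, authorship 123
Authorship (.=original, N=cursor N): 1 2 3
Index 0: author = 1

Answer: cursor 1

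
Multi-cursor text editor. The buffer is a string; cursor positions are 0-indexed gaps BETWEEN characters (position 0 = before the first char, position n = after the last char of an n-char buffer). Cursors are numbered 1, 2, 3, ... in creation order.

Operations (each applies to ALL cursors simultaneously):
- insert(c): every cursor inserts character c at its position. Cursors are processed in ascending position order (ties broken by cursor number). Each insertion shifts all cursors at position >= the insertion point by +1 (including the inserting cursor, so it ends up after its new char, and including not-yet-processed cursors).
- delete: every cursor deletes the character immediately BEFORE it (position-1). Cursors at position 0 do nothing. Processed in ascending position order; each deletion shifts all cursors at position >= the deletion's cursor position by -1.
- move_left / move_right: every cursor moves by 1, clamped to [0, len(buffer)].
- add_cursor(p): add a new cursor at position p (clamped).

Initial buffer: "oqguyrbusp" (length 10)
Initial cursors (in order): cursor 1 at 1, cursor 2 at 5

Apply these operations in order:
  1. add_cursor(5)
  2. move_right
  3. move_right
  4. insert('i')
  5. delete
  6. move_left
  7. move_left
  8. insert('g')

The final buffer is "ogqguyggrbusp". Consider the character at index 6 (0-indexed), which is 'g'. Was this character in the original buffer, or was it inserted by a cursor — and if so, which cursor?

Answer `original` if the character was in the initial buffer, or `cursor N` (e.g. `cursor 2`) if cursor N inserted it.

Answer: cursor 2

Derivation:
After op 1 (add_cursor(5)): buffer="oqguyrbusp" (len 10), cursors c1@1 c2@5 c3@5, authorship ..........
After op 2 (move_right): buffer="oqguyrbusp" (len 10), cursors c1@2 c2@6 c3@6, authorship ..........
After op 3 (move_right): buffer="oqguyrbusp" (len 10), cursors c1@3 c2@7 c3@7, authorship ..........
After op 4 (insert('i')): buffer="oqgiuyrbiiusp" (len 13), cursors c1@4 c2@10 c3@10, authorship ...1....23...
After op 5 (delete): buffer="oqguyrbusp" (len 10), cursors c1@3 c2@7 c3@7, authorship ..........
After op 6 (move_left): buffer="oqguyrbusp" (len 10), cursors c1@2 c2@6 c3@6, authorship ..........
After op 7 (move_left): buffer="oqguyrbusp" (len 10), cursors c1@1 c2@5 c3@5, authorship ..........
After op 8 (insert('g')): buffer="ogqguyggrbusp" (len 13), cursors c1@2 c2@8 c3@8, authorship .1....23.....
Authorship (.=original, N=cursor N): . 1 . . . . 2 3 . . . . .
Index 6: author = 2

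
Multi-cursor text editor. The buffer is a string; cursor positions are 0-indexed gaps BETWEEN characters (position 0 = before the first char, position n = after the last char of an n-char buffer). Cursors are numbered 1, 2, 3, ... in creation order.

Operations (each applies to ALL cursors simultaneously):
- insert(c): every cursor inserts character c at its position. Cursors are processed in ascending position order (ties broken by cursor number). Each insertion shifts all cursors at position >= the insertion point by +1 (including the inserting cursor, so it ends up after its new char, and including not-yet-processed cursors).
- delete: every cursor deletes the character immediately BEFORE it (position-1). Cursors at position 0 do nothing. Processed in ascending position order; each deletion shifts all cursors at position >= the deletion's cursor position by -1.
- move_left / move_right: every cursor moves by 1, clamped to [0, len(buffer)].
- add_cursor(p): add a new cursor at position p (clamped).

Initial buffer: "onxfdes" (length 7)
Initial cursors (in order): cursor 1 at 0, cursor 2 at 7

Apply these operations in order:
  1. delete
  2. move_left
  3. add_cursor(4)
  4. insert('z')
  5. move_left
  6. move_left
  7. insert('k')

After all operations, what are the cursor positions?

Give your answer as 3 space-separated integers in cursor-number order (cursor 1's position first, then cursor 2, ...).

Answer: 1 9 6

Derivation:
After op 1 (delete): buffer="onxfde" (len 6), cursors c1@0 c2@6, authorship ......
After op 2 (move_left): buffer="onxfde" (len 6), cursors c1@0 c2@5, authorship ......
After op 3 (add_cursor(4)): buffer="onxfde" (len 6), cursors c1@0 c3@4 c2@5, authorship ......
After op 4 (insert('z')): buffer="zonxfzdze" (len 9), cursors c1@1 c3@6 c2@8, authorship 1....3.2.
After op 5 (move_left): buffer="zonxfzdze" (len 9), cursors c1@0 c3@5 c2@7, authorship 1....3.2.
After op 6 (move_left): buffer="zonxfzdze" (len 9), cursors c1@0 c3@4 c2@6, authorship 1....3.2.
After op 7 (insert('k')): buffer="kzonxkfzkdze" (len 12), cursors c1@1 c3@6 c2@9, authorship 11...3.32.2.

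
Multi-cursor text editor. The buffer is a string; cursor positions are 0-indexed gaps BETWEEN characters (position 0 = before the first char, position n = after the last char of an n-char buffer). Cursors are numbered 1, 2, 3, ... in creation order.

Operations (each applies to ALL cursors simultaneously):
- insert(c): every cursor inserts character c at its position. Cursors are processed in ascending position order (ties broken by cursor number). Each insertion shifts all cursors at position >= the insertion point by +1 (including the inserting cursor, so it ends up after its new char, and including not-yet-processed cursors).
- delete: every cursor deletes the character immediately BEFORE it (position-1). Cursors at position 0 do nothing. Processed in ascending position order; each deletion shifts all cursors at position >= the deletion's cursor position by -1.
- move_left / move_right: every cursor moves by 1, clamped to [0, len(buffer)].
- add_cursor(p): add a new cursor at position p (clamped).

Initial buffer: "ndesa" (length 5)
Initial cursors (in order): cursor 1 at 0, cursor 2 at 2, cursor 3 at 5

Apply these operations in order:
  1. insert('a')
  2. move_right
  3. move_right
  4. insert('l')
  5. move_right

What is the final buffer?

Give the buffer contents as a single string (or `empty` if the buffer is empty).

Answer: andlaeslaal

Derivation:
After op 1 (insert('a')): buffer="andaesaa" (len 8), cursors c1@1 c2@4 c3@8, authorship 1..2...3
After op 2 (move_right): buffer="andaesaa" (len 8), cursors c1@2 c2@5 c3@8, authorship 1..2...3
After op 3 (move_right): buffer="andaesaa" (len 8), cursors c1@3 c2@6 c3@8, authorship 1..2...3
After op 4 (insert('l')): buffer="andlaeslaal" (len 11), cursors c1@4 c2@8 c3@11, authorship 1..12..2.33
After op 5 (move_right): buffer="andlaeslaal" (len 11), cursors c1@5 c2@9 c3@11, authorship 1..12..2.33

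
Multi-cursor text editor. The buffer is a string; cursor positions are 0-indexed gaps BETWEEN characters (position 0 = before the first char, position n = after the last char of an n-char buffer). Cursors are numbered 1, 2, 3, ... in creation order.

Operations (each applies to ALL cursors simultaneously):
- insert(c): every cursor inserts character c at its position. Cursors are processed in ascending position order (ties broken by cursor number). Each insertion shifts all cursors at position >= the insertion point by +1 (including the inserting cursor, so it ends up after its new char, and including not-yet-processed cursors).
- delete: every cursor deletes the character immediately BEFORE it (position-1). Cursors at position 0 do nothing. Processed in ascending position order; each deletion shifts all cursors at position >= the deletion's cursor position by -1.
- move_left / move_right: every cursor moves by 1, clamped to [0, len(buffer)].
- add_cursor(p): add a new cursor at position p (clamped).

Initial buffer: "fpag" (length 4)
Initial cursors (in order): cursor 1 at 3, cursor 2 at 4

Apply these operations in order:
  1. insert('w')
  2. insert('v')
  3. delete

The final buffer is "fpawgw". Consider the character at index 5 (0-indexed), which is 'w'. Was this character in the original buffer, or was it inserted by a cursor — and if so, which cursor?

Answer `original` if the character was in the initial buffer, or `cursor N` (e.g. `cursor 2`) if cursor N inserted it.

After op 1 (insert('w')): buffer="fpawgw" (len 6), cursors c1@4 c2@6, authorship ...1.2
After op 2 (insert('v')): buffer="fpawvgwv" (len 8), cursors c1@5 c2@8, authorship ...11.22
After op 3 (delete): buffer="fpawgw" (len 6), cursors c1@4 c2@6, authorship ...1.2
Authorship (.=original, N=cursor N): . . . 1 . 2
Index 5: author = 2

Answer: cursor 2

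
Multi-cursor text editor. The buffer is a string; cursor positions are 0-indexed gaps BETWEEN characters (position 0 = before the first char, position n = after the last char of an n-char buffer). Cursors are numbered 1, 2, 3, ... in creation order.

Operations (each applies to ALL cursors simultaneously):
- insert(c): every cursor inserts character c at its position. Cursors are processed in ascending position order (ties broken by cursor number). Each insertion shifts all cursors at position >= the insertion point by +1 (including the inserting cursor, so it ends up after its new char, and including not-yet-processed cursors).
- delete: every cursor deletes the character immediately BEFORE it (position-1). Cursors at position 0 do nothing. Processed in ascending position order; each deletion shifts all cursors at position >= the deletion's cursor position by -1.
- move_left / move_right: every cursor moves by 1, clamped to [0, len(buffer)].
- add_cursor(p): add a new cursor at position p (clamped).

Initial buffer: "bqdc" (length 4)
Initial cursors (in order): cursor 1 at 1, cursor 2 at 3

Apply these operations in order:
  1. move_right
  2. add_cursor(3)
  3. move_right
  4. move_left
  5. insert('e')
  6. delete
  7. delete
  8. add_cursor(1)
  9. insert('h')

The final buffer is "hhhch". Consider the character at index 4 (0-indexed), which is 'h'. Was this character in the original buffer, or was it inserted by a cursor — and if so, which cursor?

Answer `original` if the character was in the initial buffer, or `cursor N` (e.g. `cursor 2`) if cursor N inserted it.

Answer: cursor 4

Derivation:
After op 1 (move_right): buffer="bqdc" (len 4), cursors c1@2 c2@4, authorship ....
After op 2 (add_cursor(3)): buffer="bqdc" (len 4), cursors c1@2 c3@3 c2@4, authorship ....
After op 3 (move_right): buffer="bqdc" (len 4), cursors c1@3 c2@4 c3@4, authorship ....
After op 4 (move_left): buffer="bqdc" (len 4), cursors c1@2 c2@3 c3@3, authorship ....
After op 5 (insert('e')): buffer="bqedeec" (len 7), cursors c1@3 c2@6 c3@6, authorship ..1.23.
After op 6 (delete): buffer="bqdc" (len 4), cursors c1@2 c2@3 c3@3, authorship ....
After op 7 (delete): buffer="c" (len 1), cursors c1@0 c2@0 c3@0, authorship .
After op 8 (add_cursor(1)): buffer="c" (len 1), cursors c1@0 c2@0 c3@0 c4@1, authorship .
After op 9 (insert('h')): buffer="hhhch" (len 5), cursors c1@3 c2@3 c3@3 c4@5, authorship 123.4
Authorship (.=original, N=cursor N): 1 2 3 . 4
Index 4: author = 4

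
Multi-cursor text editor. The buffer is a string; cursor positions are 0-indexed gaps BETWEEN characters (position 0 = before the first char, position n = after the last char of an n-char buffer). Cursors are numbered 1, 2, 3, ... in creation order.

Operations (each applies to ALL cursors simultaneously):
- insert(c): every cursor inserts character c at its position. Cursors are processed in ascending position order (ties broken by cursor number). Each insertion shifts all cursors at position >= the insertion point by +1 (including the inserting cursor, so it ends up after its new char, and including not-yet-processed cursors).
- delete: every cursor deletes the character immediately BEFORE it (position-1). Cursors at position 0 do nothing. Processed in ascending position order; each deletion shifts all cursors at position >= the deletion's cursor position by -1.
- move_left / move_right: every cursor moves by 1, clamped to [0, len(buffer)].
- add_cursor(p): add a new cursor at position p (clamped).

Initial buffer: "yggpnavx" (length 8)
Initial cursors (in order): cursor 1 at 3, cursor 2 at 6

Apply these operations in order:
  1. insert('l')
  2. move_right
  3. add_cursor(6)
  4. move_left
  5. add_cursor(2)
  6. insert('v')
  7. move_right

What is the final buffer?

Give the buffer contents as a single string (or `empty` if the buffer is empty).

After op 1 (insert('l')): buffer="ygglpnalvx" (len 10), cursors c1@4 c2@8, authorship ...1...2..
After op 2 (move_right): buffer="ygglpnalvx" (len 10), cursors c1@5 c2@9, authorship ...1...2..
After op 3 (add_cursor(6)): buffer="ygglpnalvx" (len 10), cursors c1@5 c3@6 c2@9, authorship ...1...2..
After op 4 (move_left): buffer="ygglpnalvx" (len 10), cursors c1@4 c3@5 c2@8, authorship ...1...2..
After op 5 (add_cursor(2)): buffer="ygglpnalvx" (len 10), cursors c4@2 c1@4 c3@5 c2@8, authorship ...1...2..
After op 6 (insert('v')): buffer="ygvglvpvnalvvx" (len 14), cursors c4@3 c1@6 c3@8 c2@12, authorship ..4.11.3..22..
After op 7 (move_right): buffer="ygvglvpvnalvvx" (len 14), cursors c4@4 c1@7 c3@9 c2@13, authorship ..4.11.3..22..

Answer: ygvglvpvnalvvx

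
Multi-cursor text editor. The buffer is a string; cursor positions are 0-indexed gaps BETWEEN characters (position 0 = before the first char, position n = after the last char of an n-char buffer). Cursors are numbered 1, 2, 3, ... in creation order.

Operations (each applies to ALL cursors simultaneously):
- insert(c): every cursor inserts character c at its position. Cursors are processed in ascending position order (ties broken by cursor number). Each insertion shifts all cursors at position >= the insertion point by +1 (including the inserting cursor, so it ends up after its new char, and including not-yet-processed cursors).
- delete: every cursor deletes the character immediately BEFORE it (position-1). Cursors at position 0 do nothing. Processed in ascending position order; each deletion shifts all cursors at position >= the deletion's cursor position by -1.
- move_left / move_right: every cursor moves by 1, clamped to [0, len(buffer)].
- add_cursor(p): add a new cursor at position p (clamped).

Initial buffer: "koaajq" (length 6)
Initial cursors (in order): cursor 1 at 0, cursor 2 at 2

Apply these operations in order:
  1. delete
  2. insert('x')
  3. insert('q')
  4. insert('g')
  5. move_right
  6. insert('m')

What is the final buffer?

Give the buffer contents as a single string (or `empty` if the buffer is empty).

After op 1 (delete): buffer="kaajq" (len 5), cursors c1@0 c2@1, authorship .....
After op 2 (insert('x')): buffer="xkxaajq" (len 7), cursors c1@1 c2@3, authorship 1.2....
After op 3 (insert('q')): buffer="xqkxqaajq" (len 9), cursors c1@2 c2@5, authorship 11.22....
After op 4 (insert('g')): buffer="xqgkxqgaajq" (len 11), cursors c1@3 c2@7, authorship 111.222....
After op 5 (move_right): buffer="xqgkxqgaajq" (len 11), cursors c1@4 c2@8, authorship 111.222....
After op 6 (insert('m')): buffer="xqgkmxqgamajq" (len 13), cursors c1@5 c2@10, authorship 111.1222.2...

Answer: xqgkmxqgamajq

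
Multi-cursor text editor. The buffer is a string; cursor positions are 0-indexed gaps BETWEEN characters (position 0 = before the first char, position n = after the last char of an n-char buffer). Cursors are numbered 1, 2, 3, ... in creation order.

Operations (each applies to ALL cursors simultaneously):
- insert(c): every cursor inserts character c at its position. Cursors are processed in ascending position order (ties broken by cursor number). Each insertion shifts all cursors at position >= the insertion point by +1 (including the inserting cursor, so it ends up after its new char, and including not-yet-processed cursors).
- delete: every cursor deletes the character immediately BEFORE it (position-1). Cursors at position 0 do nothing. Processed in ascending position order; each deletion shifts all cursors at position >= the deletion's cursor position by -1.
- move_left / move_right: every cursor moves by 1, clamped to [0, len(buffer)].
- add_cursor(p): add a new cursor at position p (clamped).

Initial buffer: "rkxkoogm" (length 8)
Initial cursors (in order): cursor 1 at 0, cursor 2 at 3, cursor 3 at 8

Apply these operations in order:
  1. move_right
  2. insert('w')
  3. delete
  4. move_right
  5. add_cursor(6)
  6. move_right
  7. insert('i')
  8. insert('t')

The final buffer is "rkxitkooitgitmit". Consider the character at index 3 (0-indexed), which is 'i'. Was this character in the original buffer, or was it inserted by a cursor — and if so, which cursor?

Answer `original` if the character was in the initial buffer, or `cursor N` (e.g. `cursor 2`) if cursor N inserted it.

After op 1 (move_right): buffer="rkxkoogm" (len 8), cursors c1@1 c2@4 c3@8, authorship ........
After op 2 (insert('w')): buffer="rwkxkwoogmw" (len 11), cursors c1@2 c2@6 c3@11, authorship .1...2....3
After op 3 (delete): buffer="rkxkoogm" (len 8), cursors c1@1 c2@4 c3@8, authorship ........
After op 4 (move_right): buffer="rkxkoogm" (len 8), cursors c1@2 c2@5 c3@8, authorship ........
After op 5 (add_cursor(6)): buffer="rkxkoogm" (len 8), cursors c1@2 c2@5 c4@6 c3@8, authorship ........
After op 6 (move_right): buffer="rkxkoogm" (len 8), cursors c1@3 c2@6 c4@7 c3@8, authorship ........
After op 7 (insert('i')): buffer="rkxikooigimi" (len 12), cursors c1@4 c2@8 c4@10 c3@12, authorship ...1...2.4.3
After op 8 (insert('t')): buffer="rkxitkooitgitmit" (len 16), cursors c1@5 c2@10 c4@13 c3@16, authorship ...11...22.44.33
Authorship (.=original, N=cursor N): . . . 1 1 . . . 2 2 . 4 4 . 3 3
Index 3: author = 1

Answer: cursor 1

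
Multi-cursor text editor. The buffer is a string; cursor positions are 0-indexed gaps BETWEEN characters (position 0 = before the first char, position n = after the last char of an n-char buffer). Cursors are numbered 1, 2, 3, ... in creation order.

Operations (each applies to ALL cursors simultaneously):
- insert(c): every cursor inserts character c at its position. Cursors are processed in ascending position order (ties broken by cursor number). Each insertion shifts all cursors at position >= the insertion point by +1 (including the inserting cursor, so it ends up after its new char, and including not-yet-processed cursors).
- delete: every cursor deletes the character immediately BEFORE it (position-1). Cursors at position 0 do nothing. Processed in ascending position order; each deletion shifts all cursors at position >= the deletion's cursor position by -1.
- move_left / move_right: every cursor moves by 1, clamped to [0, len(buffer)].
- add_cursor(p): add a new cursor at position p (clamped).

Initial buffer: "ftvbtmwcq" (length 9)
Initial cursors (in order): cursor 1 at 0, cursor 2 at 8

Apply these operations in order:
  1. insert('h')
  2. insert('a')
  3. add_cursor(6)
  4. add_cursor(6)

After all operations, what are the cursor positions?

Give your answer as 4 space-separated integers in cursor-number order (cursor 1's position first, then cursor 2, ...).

After op 1 (insert('h')): buffer="hftvbtmwchq" (len 11), cursors c1@1 c2@10, authorship 1........2.
After op 2 (insert('a')): buffer="haftvbtmwchaq" (len 13), cursors c1@2 c2@12, authorship 11........22.
After op 3 (add_cursor(6)): buffer="haftvbtmwchaq" (len 13), cursors c1@2 c3@6 c2@12, authorship 11........22.
After op 4 (add_cursor(6)): buffer="haftvbtmwchaq" (len 13), cursors c1@2 c3@6 c4@6 c2@12, authorship 11........22.

Answer: 2 12 6 6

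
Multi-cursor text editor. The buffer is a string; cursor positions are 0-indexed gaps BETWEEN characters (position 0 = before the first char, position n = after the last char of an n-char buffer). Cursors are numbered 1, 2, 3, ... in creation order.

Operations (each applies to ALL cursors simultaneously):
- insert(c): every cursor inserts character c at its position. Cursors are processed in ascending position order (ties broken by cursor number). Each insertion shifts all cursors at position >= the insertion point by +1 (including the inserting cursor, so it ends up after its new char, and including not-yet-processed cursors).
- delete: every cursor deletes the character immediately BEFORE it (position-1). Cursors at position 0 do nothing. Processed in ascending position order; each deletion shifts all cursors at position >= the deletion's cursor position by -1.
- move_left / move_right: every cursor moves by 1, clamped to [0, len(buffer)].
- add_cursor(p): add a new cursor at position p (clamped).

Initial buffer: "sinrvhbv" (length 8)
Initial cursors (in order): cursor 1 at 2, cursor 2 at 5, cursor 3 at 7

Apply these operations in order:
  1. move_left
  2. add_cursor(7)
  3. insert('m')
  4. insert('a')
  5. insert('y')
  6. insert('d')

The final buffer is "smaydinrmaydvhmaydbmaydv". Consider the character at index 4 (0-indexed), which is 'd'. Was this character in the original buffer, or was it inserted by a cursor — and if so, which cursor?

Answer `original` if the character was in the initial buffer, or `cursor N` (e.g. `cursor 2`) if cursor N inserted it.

After op 1 (move_left): buffer="sinrvhbv" (len 8), cursors c1@1 c2@4 c3@6, authorship ........
After op 2 (add_cursor(7)): buffer="sinrvhbv" (len 8), cursors c1@1 c2@4 c3@6 c4@7, authorship ........
After op 3 (insert('m')): buffer="sminrmvhmbmv" (len 12), cursors c1@2 c2@6 c3@9 c4@11, authorship .1...2..3.4.
After op 4 (insert('a')): buffer="smainrmavhmabmav" (len 16), cursors c1@3 c2@8 c3@12 c4@15, authorship .11...22..33.44.
After op 5 (insert('y')): buffer="smayinrmayvhmaybmayv" (len 20), cursors c1@4 c2@10 c3@15 c4@19, authorship .111...222..333.444.
After op 6 (insert('d')): buffer="smaydinrmaydvhmaydbmaydv" (len 24), cursors c1@5 c2@12 c3@18 c4@23, authorship .1111...2222..3333.4444.
Authorship (.=original, N=cursor N): . 1 1 1 1 . . . 2 2 2 2 . . 3 3 3 3 . 4 4 4 4 .
Index 4: author = 1

Answer: cursor 1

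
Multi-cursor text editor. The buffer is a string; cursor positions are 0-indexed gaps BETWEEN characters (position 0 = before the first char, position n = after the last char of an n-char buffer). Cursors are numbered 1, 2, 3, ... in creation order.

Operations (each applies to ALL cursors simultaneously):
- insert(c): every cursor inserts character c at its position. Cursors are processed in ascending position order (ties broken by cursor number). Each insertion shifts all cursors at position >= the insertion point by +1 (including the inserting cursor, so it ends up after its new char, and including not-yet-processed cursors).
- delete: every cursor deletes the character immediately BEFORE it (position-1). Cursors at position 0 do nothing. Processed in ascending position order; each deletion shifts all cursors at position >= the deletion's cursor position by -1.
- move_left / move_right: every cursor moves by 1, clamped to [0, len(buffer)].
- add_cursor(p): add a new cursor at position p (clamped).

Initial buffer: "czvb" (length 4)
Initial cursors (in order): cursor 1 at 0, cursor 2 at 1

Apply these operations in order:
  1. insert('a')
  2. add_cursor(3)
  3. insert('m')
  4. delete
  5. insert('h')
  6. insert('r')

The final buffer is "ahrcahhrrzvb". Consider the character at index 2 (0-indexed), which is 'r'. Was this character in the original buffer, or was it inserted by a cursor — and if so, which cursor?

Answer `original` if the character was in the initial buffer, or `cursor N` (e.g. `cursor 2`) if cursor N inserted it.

After op 1 (insert('a')): buffer="acazvb" (len 6), cursors c1@1 c2@3, authorship 1.2...
After op 2 (add_cursor(3)): buffer="acazvb" (len 6), cursors c1@1 c2@3 c3@3, authorship 1.2...
After op 3 (insert('m')): buffer="amcammzvb" (len 9), cursors c1@2 c2@6 c3@6, authorship 11.223...
After op 4 (delete): buffer="acazvb" (len 6), cursors c1@1 c2@3 c3@3, authorship 1.2...
After op 5 (insert('h')): buffer="ahcahhzvb" (len 9), cursors c1@2 c2@6 c3@6, authorship 11.223...
After op 6 (insert('r')): buffer="ahrcahhrrzvb" (len 12), cursors c1@3 c2@9 c3@9, authorship 111.22323...
Authorship (.=original, N=cursor N): 1 1 1 . 2 2 3 2 3 . . .
Index 2: author = 1

Answer: cursor 1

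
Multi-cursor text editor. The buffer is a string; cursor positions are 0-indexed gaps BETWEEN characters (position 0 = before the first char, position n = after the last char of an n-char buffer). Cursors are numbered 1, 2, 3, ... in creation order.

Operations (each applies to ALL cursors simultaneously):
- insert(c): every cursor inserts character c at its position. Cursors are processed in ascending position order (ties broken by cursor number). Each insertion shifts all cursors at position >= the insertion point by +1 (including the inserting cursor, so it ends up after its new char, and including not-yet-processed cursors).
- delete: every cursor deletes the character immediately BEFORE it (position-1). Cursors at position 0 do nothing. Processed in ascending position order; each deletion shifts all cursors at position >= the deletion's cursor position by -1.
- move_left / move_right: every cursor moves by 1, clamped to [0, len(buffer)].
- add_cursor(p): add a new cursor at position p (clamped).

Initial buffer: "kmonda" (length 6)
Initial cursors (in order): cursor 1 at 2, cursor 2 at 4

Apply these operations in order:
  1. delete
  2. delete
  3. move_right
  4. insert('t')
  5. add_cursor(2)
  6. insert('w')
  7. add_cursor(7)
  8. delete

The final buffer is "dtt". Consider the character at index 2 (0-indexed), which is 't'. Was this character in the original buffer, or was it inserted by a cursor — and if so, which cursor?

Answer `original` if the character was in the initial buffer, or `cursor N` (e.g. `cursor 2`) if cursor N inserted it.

After op 1 (delete): buffer="koda" (len 4), cursors c1@1 c2@2, authorship ....
After op 2 (delete): buffer="da" (len 2), cursors c1@0 c2@0, authorship ..
After op 3 (move_right): buffer="da" (len 2), cursors c1@1 c2@1, authorship ..
After op 4 (insert('t')): buffer="dtta" (len 4), cursors c1@3 c2@3, authorship .12.
After op 5 (add_cursor(2)): buffer="dtta" (len 4), cursors c3@2 c1@3 c2@3, authorship .12.
After op 6 (insert('w')): buffer="dtwtwwa" (len 7), cursors c3@3 c1@6 c2@6, authorship .13212.
After op 7 (add_cursor(7)): buffer="dtwtwwa" (len 7), cursors c3@3 c1@6 c2@6 c4@7, authorship .13212.
After op 8 (delete): buffer="dtt" (len 3), cursors c3@2 c1@3 c2@3 c4@3, authorship .12
Authorship (.=original, N=cursor N): . 1 2
Index 2: author = 2

Answer: cursor 2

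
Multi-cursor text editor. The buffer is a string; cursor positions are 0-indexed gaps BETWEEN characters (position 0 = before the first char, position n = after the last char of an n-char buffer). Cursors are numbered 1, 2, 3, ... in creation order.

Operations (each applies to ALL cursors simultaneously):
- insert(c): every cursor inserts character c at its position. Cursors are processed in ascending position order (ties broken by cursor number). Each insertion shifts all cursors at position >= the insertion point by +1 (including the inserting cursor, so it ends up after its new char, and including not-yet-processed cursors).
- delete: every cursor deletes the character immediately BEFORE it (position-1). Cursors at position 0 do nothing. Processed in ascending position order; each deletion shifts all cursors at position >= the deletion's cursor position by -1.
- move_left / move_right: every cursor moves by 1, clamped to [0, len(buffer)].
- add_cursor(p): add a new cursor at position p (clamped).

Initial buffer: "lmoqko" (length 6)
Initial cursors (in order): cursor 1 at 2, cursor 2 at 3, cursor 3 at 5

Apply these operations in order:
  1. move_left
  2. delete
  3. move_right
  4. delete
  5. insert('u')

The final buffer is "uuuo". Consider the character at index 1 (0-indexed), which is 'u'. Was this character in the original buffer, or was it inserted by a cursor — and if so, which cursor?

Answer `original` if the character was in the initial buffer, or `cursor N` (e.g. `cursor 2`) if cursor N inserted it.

After op 1 (move_left): buffer="lmoqko" (len 6), cursors c1@1 c2@2 c3@4, authorship ......
After op 2 (delete): buffer="oko" (len 3), cursors c1@0 c2@0 c3@1, authorship ...
After op 3 (move_right): buffer="oko" (len 3), cursors c1@1 c2@1 c3@2, authorship ...
After op 4 (delete): buffer="o" (len 1), cursors c1@0 c2@0 c3@0, authorship .
After op 5 (insert('u')): buffer="uuuo" (len 4), cursors c1@3 c2@3 c3@3, authorship 123.
Authorship (.=original, N=cursor N): 1 2 3 .
Index 1: author = 2

Answer: cursor 2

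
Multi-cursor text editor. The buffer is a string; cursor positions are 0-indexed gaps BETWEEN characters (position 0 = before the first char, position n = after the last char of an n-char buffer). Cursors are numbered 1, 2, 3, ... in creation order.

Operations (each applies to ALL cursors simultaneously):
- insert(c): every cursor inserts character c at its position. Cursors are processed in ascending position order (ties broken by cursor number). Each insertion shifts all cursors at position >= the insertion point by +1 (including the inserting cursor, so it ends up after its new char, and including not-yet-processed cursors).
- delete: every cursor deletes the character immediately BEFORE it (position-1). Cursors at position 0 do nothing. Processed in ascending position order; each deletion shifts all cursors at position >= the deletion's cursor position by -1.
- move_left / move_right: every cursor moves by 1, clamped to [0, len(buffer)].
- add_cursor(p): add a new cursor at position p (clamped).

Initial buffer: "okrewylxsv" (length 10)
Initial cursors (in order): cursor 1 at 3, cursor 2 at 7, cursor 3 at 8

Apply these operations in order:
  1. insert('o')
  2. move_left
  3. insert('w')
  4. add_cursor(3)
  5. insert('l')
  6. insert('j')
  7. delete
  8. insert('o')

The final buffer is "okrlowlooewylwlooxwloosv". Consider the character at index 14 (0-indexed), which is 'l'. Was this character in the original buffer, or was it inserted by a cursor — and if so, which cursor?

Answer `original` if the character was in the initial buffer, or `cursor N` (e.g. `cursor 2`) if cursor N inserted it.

After op 1 (insert('o')): buffer="okroewyloxosv" (len 13), cursors c1@4 c2@9 c3@11, authorship ...1....2.3..
After op 2 (move_left): buffer="okroewyloxosv" (len 13), cursors c1@3 c2@8 c3@10, authorship ...1....2.3..
After op 3 (insert('w')): buffer="okrwoewylwoxwosv" (len 16), cursors c1@4 c2@10 c3@13, authorship ...11....22.33..
After op 4 (add_cursor(3)): buffer="okrwoewylwoxwosv" (len 16), cursors c4@3 c1@4 c2@10 c3@13, authorship ...11....22.33..
After op 5 (insert('l')): buffer="okrlwloewylwloxwlosv" (len 20), cursors c4@4 c1@6 c2@13 c3@17, authorship ...4111....222.333..
After op 6 (insert('j')): buffer="okrljwljoewylwljoxwljosv" (len 24), cursors c4@5 c1@8 c2@16 c3@21, authorship ...441111....2222.3333..
After op 7 (delete): buffer="okrlwloewylwloxwlosv" (len 20), cursors c4@4 c1@6 c2@13 c3@17, authorship ...4111....222.333..
After op 8 (insert('o')): buffer="okrlowlooewylwlooxwloosv" (len 24), cursors c4@5 c1@8 c2@16 c3@21, authorship ...441111....2222.3333..
Authorship (.=original, N=cursor N): . . . 4 4 1 1 1 1 . . . . 2 2 2 2 . 3 3 3 3 . .
Index 14: author = 2

Answer: cursor 2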